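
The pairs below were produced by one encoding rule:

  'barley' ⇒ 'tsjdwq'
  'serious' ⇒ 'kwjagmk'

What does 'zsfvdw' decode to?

Every letter moves 18 places later in the alphabet, wrapping around z→a.
Reversing it on zsfvdw: z−18=h, s−18=a, f−18=n, v−18=d, d−18=l, w−18=e.

handle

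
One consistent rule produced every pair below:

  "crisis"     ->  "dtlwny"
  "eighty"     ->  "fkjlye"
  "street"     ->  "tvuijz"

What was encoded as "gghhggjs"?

In crisis: c→d is +1, r→t is +2, i→l is +3, s→w is +4 — the shift increases by 1 each position. The shift increases by 1 at each position, starting from +1: 1, 2, 3, ….
Decoding gghhggjs: g−1=f, g−2=e, h−3=e, h−4=d, g−5=b, g−6=a, j−7=c, s−8=k.

feedback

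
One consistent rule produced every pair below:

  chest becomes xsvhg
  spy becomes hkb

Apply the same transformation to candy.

Letters are reflected about the middle of the alphabet (position → 25−position): Atbash.
Applying it to candy: c↔x, a↔z, n↔m, d↔w, y↔b.

xzmwb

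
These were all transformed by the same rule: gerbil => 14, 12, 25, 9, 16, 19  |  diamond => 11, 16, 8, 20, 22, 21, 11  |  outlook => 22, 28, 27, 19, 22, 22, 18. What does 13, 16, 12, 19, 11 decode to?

Each letter is replaced by its alphabet position (a=1..z=26) + 7.
Undoing it on 13, 16, 12, 19, 11: 13→(13−7)÷1=6=f, 16→(16−7)÷1=9=i, 12→(12−7)÷1=5=e, 19→(19−7)÷1=12=l, 11→(11−7)÷1=4=d.

field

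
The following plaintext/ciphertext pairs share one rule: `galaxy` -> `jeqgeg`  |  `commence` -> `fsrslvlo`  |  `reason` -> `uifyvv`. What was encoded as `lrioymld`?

indirect

Each letter shifts forward by (position + 3), i.e. 3, 4, 5, … — the shift grows by one for each successive letter.
Decoding lrioymld: l−3=i, r−4=n, i−5=d, o−6=i, y−7=r, m−8=e, l−9=c, d−10=t.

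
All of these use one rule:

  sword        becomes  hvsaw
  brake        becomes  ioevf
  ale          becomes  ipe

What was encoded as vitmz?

The output letters match the input read backwards, each shifted +4: sword reversed is drows. Read the word backwards and shift each letter +4.
Undoing it on vitmz: shift back: v−4=r, i−4=e, t−4=p, m−4=i, z−4=v → repiv; then reverse → viper.

viper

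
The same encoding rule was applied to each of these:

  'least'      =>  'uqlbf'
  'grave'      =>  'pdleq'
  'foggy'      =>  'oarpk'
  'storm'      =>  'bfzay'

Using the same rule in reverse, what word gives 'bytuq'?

smile

Shifts by position in least: pos 0: l→u (+9), pos 1: e→q (+12), pos 2: a→l (+11), pos 3: s→b (+9), pos 4: t→f (+12) — repeating every 3. A repeating key of period 3 is used — shifts +9, +12, +11 over and over.
Decoding bytuq: b−9=s, y−12=m, t−11=i, u−9=l, q−12=e.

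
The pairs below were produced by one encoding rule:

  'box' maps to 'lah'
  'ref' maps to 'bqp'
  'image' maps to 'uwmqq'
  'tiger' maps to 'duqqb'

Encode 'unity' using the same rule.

The shift depends on letter class: consonant b→l is +10, but vowel o→a is +12. Two shifts are in play — +12 for a/e/i/o/u, +10 for every other letter.
Applying it to unity: u(vowel)+12=g, n(cons)+10=x, i(vowel)+12=u, t(cons)+10=d, y(cons)+10=i.

gxudi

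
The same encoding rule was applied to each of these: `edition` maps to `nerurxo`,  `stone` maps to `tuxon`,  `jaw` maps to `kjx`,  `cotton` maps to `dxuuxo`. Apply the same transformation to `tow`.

Vowels shift forward by 9 and consonants shift forward by 1.
For tow: t(cons)+1=u, o(vowel)+9=x, w(cons)+1=x.

uxx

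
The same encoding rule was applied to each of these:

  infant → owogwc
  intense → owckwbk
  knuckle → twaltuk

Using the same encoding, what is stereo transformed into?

The shift depends on letter class: consonant n→w is +9, but vowel i→o is +6. Vowels shift forward by 6 and consonants shift forward by 9.
On stereo: s(cons)+9=b, t(cons)+9=c, e(vowel)+6=k, r(cons)+9=a, e(vowel)+6=k, o(vowel)+6=u.

bckaku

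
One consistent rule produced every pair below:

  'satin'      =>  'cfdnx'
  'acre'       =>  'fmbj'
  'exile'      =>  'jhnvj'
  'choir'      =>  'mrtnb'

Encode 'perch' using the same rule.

The rule splits by letter class: vowels +5, consonants +10.
Applying it to perch: p(cons)+10=z, e(vowel)+5=j, r(cons)+10=b, c(cons)+10=m, h(cons)+10=r.

zjbmr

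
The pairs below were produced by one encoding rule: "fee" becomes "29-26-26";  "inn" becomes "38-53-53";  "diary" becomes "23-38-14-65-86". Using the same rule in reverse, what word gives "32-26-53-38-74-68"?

The formula is n = 3×(alphabet index, a=1) + 11.
Undoing it on 32-26-53-38-74-68: 32→(32−11)÷3=7=g, 26→(26−11)÷3=5=e, 53→(53−11)÷3=14=n, 38→(38−11)÷3=9=i, 74→(74−11)÷3=21=u, 68→(68−11)÷3=19=s.

genius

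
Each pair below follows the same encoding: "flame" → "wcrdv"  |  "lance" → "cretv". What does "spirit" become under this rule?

Compare letters: f→w is +17, l→c is +17, a→r is +17 — a constant shift. This is a Caesar cipher with shift 17.
Applying it to spirit: s+17=j, p+17=g, i+17=z, r+17=i, i+17=z, t+17=k.

jgzizk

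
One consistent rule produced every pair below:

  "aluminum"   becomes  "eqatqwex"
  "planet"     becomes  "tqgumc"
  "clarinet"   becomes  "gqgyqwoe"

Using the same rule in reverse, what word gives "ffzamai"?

battery

In aluminum: a→e is +4, l→q is +5, u→a is +6, m→t is +7 — the shift increases by 1 each position. The shift increases by 1 at each position, starting from +4: 4, 5, 6, ….
Decoding ffzamai: f−4=b, f−5=a, z−6=t, a−7=t, m−8=e, a−9=r, i−10=y.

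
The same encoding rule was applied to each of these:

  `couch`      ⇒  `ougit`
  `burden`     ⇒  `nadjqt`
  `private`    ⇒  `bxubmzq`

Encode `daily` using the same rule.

Shifts by position in couch: pos 0: c→o (+12), pos 1: o→u (+6), pos 2: u→g (+12), pos 3: c→i (+6) — repeating every 2. It's a Vigenère-style cipher with numeric key [12,6]: position i shifts by key[i mod 2].
Applying it to daily: d+12=p, a+6=g, i+12=u, l+6=r, y+12=k.

pgurk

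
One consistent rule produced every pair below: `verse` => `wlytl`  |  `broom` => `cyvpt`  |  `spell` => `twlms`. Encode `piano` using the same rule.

Shifts by position in verse: pos 0: v→w (+1), pos 1: e→l (+7), pos 2: r→y (+7), pos 3: s→t (+1), pos 4: e→l (+7) — repeating every 3. It's a Vigenère-style cipher with numeric key [1,7,7]: position i shifts by key[i mod 3].
For piano: p+1=q, i+7=p, a+7=h, n+1=o, o+7=v.

qphov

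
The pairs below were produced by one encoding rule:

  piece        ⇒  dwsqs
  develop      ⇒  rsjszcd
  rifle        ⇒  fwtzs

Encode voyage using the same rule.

jcmous

Compare letters: p→d is +14, i→w is +14, e→s is +14 — a constant shift. Each letter is shifted forward by 14 in the alphabet (a Caesar shift of +14).
Applying it to voyage: v+14=j, o+14=c, y+14=m, a+14=o, g+14=u, e+14=s.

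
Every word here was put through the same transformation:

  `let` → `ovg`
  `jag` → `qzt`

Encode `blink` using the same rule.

yormp

Each pair mirrors across the alphabet (l↔o, e↔v, t↔g): positions sum to 25. Letters are reflected about the middle of the alphabet (position → 25−position): Atbash.
For blink: b↔y, l↔o, i↔r, n↔m, k↔p.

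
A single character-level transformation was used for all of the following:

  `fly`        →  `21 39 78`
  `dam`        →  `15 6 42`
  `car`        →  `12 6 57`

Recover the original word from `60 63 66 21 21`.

stuff

f(#6)→21 and l(#12)→39: differences scale by 3, so n = 3·pos + 3. Each letter becomes 3×(its alphabet position, a=1..z=26) + 3.
Decoding 60 63 66 21 21: 60→(60−3)÷3=19=s, 63→(63−3)÷3=20=t, 66→(66−3)÷3=21=u, 21→(21−3)÷3=6=f, 21→(21−3)÷3=6=f.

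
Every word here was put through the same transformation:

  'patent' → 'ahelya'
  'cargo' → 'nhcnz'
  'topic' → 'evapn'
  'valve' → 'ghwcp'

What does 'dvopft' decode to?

The shifts repeat in a cycle of length 2: positions 0,1,… shift by +11, +7, then the pattern repeats.
Undoing it on dvopft: d−11=s, v−7=o, o−11=d, p−7=i, f−11=u, t−7=m.

sodium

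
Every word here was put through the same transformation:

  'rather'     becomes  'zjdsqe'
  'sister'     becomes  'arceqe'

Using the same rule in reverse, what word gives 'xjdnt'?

In rather: r→z is +8, a→j is +9, t→d is +10, h→s is +11 — the shift increases by 1 each position. Each letter shifts forward by (position + 8), i.e. 8, 9, 10, … — the shift grows by one for each successive letter.
Reversing it on xjdnt: x−8=p, j−9=a, d−10=t, n−11=c, t−12=h.

patch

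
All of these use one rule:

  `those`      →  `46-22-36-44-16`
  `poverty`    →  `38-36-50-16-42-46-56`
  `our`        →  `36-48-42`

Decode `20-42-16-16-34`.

With a=1..z=26, the number is 2·pos + 6.
Undoing it on 20-42-16-16-34: 20→(20−6)÷2=7=g, 42→(42−6)÷2=18=r, 16→(16−6)÷2=5=e, 16→(16−6)÷2=5=e, 34→(34−6)÷2=14=n.

green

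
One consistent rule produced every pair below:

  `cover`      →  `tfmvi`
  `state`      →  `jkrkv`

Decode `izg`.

rip

Each letter is shifted forward by 17 in the alphabet (a Caesar shift of +17).
Undoing it on izg: i−17=r, z−17=i, g−17=p.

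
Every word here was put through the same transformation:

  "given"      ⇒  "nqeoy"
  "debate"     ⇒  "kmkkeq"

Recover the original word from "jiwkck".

canary

In given: g→n is +7, i→q is +8, v→e is +9, e→o is +10 — the shift increases by 1 each position. Letter i (0-indexed) is shifted by i+7, so successive shifts are 7, 8, 9, ….
Decoding jiwkck: j−7=c, i−8=a, w−9=n, k−10=a, c−11=r, k−12=y.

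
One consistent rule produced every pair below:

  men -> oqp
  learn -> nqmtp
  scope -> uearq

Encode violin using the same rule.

xuanup

The rule splits by letter class: vowels +12, consonants +2.
On violin: v(cons)+2=x, i(vowel)+12=u, o(vowel)+12=a, l(cons)+2=n, i(vowel)+12=u, n(cons)+2=p.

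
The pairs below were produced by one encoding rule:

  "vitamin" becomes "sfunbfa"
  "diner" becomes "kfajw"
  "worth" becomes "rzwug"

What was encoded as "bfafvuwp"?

ministry

v(21)→s(18) and i(8)→f(5) fit y≡25x+13 (mod 26); the inverse of 25 mod 26 is 25. This is an affine cipher: with a=0,…,z=25, each position x becomes (25x+13) mod 26.
Reversing it on bfafvuwp: b(1)→25·(1−13)≡12=m; f(5)→25·(5−13)≡8=i; a(0)→25·(0−13)≡13=n; f(5)→25·(5−13)≡8=i; v(21)→25·(21−13)≡18=s; u(20)→25·(20−13)≡19=t; w(22)→25·(22−13)≡17=r; p(15)→25·(15−13)≡24=y (all mod 26).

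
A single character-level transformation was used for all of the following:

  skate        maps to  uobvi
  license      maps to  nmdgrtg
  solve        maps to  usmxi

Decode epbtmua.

clarity

Shifts by position in skate: pos 0: s→u (+2), pos 1: k→o (+4), pos 2: a→b (+1), pos 3: t→v (+2), pos 4: e→i (+4) — repeating every 3. It's a Vigenère-style cipher with numeric key [2,4,1]: position i shifts by key[i mod 3].
Reversing it on epbtmua: e−2=c, p−4=l, b−1=a, t−2=r, m−4=i, u−1=t, a−2=y.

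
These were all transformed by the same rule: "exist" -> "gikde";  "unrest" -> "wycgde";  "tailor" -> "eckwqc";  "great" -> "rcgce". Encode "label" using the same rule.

wcmgw

The shift depends on letter class: consonant x→i is +11, but vowel e→g is +2. The rule splits by letter class: vowels +2, consonants +11.
On label: l(cons)+11=w, a(vowel)+2=c, b(cons)+11=m, e(vowel)+2=g, l(cons)+11=w.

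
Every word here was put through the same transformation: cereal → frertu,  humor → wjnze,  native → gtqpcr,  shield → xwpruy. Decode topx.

axis

c(2)→f(5) and e(4)→r(17) fit y≡19x+19 (mod 26); the inverse of 19 mod 26 is 11. This is an affine cipher: with a=0,…,z=25, each position x becomes (19x+19) mod 26.
Undoing it on topx: t(19)→11·(19−19)≡0=a; o(14)→11·(14−19)≡23=x; p(15)→11·(15−19)≡8=i; x(23)→11·(23−19)≡18=s (all mod 26).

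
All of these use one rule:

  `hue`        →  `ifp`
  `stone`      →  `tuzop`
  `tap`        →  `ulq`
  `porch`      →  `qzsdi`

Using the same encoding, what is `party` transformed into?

The shift depends on letter class: consonant h→i is +1, but vowel u→f is +11. Vowels shift forward by 11 and consonants shift forward by 1.
On party: p(cons)+1=q, a(vowel)+11=l, r(cons)+1=s, t(cons)+1=u, y(cons)+1=z.

qlsuz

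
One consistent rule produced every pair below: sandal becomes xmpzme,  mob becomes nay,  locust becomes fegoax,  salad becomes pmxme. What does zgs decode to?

The word is reversed, then every letter is shifted forward by 12.
Undoing it on zgs: shift back: z−12=n, g−12=u, s−12=g → nug; then reverse → gun.

gun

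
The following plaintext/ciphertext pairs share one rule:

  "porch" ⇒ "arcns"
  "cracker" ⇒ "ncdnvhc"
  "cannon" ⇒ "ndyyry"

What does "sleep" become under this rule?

Two shifts are in play — +3 for a/e/i/o/u, +11 for every other letter.
On sleep: s(cons)+11=d, l(cons)+11=w, e(vowel)+3=h, e(vowel)+3=h, p(cons)+11=a.

dwhha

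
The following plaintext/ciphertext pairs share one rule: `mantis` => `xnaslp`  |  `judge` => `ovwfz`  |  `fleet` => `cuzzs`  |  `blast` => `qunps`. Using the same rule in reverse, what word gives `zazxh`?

m(12)→x(23) and a(0)→n(13) fit y≡3x+13 (mod 26); the inverse of 3 mod 26 is 9. Treating letters as 0–25, the rule is x ↦ 3x + 13 (mod 26).
Decoding zazxh: z(25)→9·(25−13)≡4=e; a(0)→9·(0−13)≡13=n; z(25)→9·(25−13)≡4=e; x(23)→9·(23−13)≡12=m; h(7)→9·(7−13)≡24=y (all mod 26).

enemy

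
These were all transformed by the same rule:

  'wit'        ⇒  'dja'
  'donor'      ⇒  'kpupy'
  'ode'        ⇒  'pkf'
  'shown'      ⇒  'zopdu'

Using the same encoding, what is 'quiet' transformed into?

The shift depends on letter class: consonant w→d is +7, but vowel i→j is +1. The rule splits by letter class: vowels +1, consonants +7.
For quiet: q(cons)+7=x, u(vowel)+1=v, i(vowel)+1=j, e(vowel)+1=f, t(cons)+7=a.

xvjfa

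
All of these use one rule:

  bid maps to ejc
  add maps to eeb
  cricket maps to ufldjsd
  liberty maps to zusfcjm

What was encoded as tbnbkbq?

pajamas

The output letters match the input read backwards, each shifted +1: bid reversed is dib. Two steps: reverse the string, then apply a Caesar shift of +1.
Decoding tbnbkbq: shift back: t−1=s, b−1=a, n−1=m, b−1=a, k−1=j, b−1=a, q−1=p → samajap; then reverse → pajamas.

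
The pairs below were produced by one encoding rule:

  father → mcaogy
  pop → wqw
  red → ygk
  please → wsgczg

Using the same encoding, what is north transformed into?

uqyao

The rule splits by letter class: vowels +2, consonants +7.
Applying it to north: n(cons)+7=u, o(vowel)+2=q, r(cons)+7=y, t(cons)+7=a, h(cons)+7=o.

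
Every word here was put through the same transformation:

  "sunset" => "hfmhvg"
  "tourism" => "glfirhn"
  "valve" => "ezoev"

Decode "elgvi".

voter

Each pair mirrors across the alphabet (s↔h, u↔f, n↔m): positions sum to 25. Each letter is replaced by its mirror in the alphabet: a↔z, b↔y, c↔x, and so on (the Atbash cipher).
Undoing it on elgvi: e↔v, l↔o, g↔t, v↔e, i↔r.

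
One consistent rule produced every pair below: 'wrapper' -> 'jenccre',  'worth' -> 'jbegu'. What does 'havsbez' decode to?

Compare letters: w→j is +13, r→e is +13, a→n is +13 — a constant shift. It's a constant shift of +13 (ROT13).
Undoing it on havsbez: h−13=u, a−13=n, v−13=i, s−13=f, b−13=o, e−13=r, z−13=m.

uniform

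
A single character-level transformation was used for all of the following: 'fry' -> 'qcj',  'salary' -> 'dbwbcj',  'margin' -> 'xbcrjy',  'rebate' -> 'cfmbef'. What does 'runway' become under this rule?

Vowels shift forward by 1 and consonants shift forward by 11.
For runway: r(cons)+11=c, u(vowel)+1=v, n(cons)+11=y, w(cons)+11=h, a(vowel)+1=b, y(cons)+11=j.

cvyhbj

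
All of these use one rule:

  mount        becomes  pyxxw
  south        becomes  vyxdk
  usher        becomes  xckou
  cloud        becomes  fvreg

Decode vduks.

The shifts repeat in a cycle of length 2: positions 0,1,… shift by +3, +10, then the pattern repeats.
Undoing it on vduks: v−3=s, d−10=t, u−3=r, k−10=a, s−3=p.

strap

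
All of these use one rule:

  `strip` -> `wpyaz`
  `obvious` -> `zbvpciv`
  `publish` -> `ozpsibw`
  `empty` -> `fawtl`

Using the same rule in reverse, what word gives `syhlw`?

pearl

The output letters match the input read backwards, each shifted +7: strip reversed is pirts. Two steps: reverse the string, then apply a Caesar shift of +7.
Undoing it on syhlw: shift back: s−7=l, y−7=r, h−7=a, l−7=e, w−7=p → lraep; then reverse → pearl.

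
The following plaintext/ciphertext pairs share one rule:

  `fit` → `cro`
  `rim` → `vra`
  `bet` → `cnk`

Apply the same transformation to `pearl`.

uajny

The output letters match the input read backwards, each shifted +9: fit reversed is tif. The word is reversed, then every letter is shifted forward by 9.
Applying it to pearl: reverse → lraep; then shift: l+9=u, r+9=a, a+9=j, e+9=n, p+9=y.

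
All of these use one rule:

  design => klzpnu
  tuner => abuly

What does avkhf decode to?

today

Compare letters: d→k is +7, e→l is +7, s→z is +7 — a constant shift. Each letter is shifted forward by 7 in the alphabet (a Caesar shift of +7).
Reversing it on avkhf: a−7=t, v−7=o, k−7=d, h−7=a, f−7=y.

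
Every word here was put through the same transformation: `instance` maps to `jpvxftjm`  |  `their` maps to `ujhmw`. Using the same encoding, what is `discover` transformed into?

ekvgtblz

Each letter shifts forward by (position + 1), i.e. 1, 2, 3, … — the shift grows by one for each successive letter.
For discover: d+1=e, i+2=k, s+3=v, c+4=g, o+5=t, v+6=b, e+7=l, r+8=z.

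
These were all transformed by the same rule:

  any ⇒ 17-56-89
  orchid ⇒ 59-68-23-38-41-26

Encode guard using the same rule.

The formula is n = 3×(alphabet index, a=1) + 14.
On guard: g=7→35, u=21→77, a=1→17, r=18→68, d=4→26.

35-77-17-68-26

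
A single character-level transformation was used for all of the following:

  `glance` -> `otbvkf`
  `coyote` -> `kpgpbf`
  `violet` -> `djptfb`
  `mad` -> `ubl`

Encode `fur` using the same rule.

nvz

The shift depends on letter class: consonant g→o is +8, but vowel a→b is +1. The rule splits by letter class: vowels +1, consonants +8.
Applying it to fur: f(cons)+8=n, u(vowel)+1=v, r(cons)+8=z.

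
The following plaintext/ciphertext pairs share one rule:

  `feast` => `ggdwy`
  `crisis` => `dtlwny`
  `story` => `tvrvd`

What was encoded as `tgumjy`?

series

In feast: f→g is +1, e→g is +2, a→d is +3, s→w is +4 — the shift increases by 1 each position. Letter i (0-indexed) is shifted by i+1, so successive shifts are 1, 2, 3, ….
Reversing it on tgumjy: t−1=s, g−2=e, u−3=r, m−4=i, j−5=e, y−6=s.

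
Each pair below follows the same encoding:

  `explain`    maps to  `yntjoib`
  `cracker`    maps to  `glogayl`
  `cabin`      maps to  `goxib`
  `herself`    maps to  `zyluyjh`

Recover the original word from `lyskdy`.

remote

Each letter's alphabet position (a=0..z=25) is mapped through 9·x+14 mod 26 — an affine cipher.
Decoding lyskdy: l(11)→3·(11−14)≡17=r; y(24)→3·(24−14)≡4=e; s(18)→3·(18−14)≡12=m; k(10)→3·(10−14)≡14=o; d(3)→3·(3−14)≡19=t; y(24)→3·(24−14)≡4=e (all mod 26).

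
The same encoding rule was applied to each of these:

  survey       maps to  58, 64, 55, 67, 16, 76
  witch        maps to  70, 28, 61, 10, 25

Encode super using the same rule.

58, 64, 49, 16, 55

s(#19)→58 and u(#21)→64: differences scale by 3, so n = 3·pos + 1. With a=1..z=26, the number is 3·pos + 1.
Applying it to super: s=19→58, u=21→64, p=16→49, e=5→16, r=18→55.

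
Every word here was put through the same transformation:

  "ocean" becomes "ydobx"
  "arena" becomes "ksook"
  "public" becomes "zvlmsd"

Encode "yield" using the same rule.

ijomn

Shifts by position in ocean: pos 0: o→y (+10), pos 1: c→d (+1), pos 2: e→o (+10), pos 3: a→b (+1) — repeating every 2. It's a Vigenère-style cipher with numeric key [10,1]: position i shifts by key[i mod 2].
On yield: y+10=i, i+1=j, e+10=o, l+1=m, d+10=n.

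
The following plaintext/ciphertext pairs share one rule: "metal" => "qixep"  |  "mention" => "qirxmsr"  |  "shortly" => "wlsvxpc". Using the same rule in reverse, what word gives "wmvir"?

This is a Caesar cipher with shift 4.
Decoding wmvir: w−4=s, m−4=i, v−4=r, i−4=e, r−4=n.

siren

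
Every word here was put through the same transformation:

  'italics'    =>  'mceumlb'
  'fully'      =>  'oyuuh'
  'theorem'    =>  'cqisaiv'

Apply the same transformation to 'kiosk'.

The shift depends on letter class: consonant t→c is +9, but vowel i→m is +4. Vowels shift forward by 4 and consonants shift forward by 9.
For kiosk: k(cons)+9=t, i(vowel)+4=m, o(vowel)+4=s, s(cons)+9=b, k(cons)+9=t.

tmsbt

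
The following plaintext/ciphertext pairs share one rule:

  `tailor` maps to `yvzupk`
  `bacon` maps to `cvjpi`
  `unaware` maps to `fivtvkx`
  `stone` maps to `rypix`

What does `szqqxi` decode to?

Each letter's alphabet position (a=0..z=25) is mapped through 7·x+21 mod 26 — an affine cipher.
Undoing it on szqqxi: s(18)→15·(18−21)≡7=h; z(25)→15·(25−21)≡8=i; q(16)→15·(16−21)≡3=d; q(16)→15·(16−21)≡3=d; x(23)→15·(23−21)≡4=e; i(8)→15·(8−21)≡13=n (all mod 26).

hidden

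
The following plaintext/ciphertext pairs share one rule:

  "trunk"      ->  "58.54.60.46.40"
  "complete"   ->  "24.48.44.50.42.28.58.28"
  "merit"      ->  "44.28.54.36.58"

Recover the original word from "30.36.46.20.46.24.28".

t(#20)→58 and r(#18)→54: differences scale by 2, so n = 2·pos + 18. With a=1..z=26, the number is 2·pos + 18.
Reversing it on 30.36.46.20.46.24.28: 30→(30−18)÷2=6=f, 36→(36−18)÷2=9=i, 46→(46−18)÷2=14=n, 20→(20−18)÷2=1=a, 46→(46−18)÷2=14=n, 24→(24−18)÷2=3=c, 28→(28−18)÷2=5=e.

finance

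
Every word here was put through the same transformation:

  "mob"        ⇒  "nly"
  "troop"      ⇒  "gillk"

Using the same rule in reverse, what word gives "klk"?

pop

Each pair mirrors across the alphabet (m↔n, o↔l, b↔y): positions sum to 25. Letters are reflected about the middle of the alphabet (position → 25−position): Atbash.
Decoding klk: k↔p, l↔o, k↔p.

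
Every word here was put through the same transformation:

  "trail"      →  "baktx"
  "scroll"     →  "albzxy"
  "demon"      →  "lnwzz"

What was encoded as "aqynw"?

In trail: t→b is +8, r→a is +9, a→k is +10, i→t is +11 — the shift increases by 1 each position. The shift increases by 1 at each position, starting from +8: 8, 9, 10, ….
Undoing it on aqynw: a−8=s, q−9=h, y−10=o, n−11=c, w−12=k.

shock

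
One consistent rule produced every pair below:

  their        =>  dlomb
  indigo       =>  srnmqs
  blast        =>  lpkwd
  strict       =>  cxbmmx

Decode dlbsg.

Shifts by position in their: pos 0: t→d (+10), pos 1: h→l (+4), pos 2: e→o (+10), pos 3: i→m (+4) — repeating every 2. A repeating key of period 2 is used — shifts +10, +4 over and over.
Decoding dlbsg: d−10=t, l−4=h, b−10=r, s−4=o, g−10=w.

throw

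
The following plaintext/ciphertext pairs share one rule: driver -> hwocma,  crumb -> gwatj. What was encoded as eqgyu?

Letter i (0-indexed) is shifted by i+4, so successive shifts are 4, 5, 6, ….
Decoding eqgyu: e−4=a, q−5=l, g−6=a, y−7=r, u−8=m.

alarm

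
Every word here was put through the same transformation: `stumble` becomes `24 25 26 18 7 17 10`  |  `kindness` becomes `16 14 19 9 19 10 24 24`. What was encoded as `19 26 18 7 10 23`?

s is letter #19 and maps to 24: an offset of 5. Letters become their 1-based position plus 5 (so a→6, b→7, …).
Undoing it on 19 26 18 7 10 23: 19→(19−5)÷1=14=n, 26→(26−5)÷1=21=u, 18→(18−5)÷1=13=m, 7→(7−5)÷1=2=b, 10→(10−5)÷1=5=e, 23→(23−5)÷1=18=r.

number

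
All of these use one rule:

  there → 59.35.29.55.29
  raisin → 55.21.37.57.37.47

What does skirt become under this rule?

57.41.37.55.59

t(#20)→59 and h(#8)→35: differences scale by 2, so n = 2·pos + 19. The formula is n = 2×(alphabet index, a=1) + 19.
Applying it to skirt: s=19→57, k=11→41, i=9→37, r=18→55, t=20→59.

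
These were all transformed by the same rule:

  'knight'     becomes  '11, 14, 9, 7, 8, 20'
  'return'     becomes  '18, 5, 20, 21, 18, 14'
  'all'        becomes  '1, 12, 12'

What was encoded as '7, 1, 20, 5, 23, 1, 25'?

Letters become their 1-indexed alphabet positions: a=1 … z=26.
Undoing it on 7, 1, 20, 5, 23, 1, 25: 7=g, 1=a, 20=t, 5=e, 23=w, 1=a, 25=y.

gateway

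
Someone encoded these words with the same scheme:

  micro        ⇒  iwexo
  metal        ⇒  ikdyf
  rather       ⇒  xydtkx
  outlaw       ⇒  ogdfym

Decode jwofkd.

m(12)→i(8) and i(8)→w(22) fit y≡3x+24 (mod 26); the inverse of 3 mod 26 is 9. Each letter's alphabet position (a=0..z=25) is mapped through 3·x+24 mod 26 — an affine cipher.
Reversing it on jwofkd: j(9)→9·(9−24)≡21=v; w(22)→9·(22−24)≡8=i; o(14)→9·(14−24)≡14=o; f(5)→9·(5−24)≡11=l; k(10)→9·(10−24)≡4=e; d(3)→9·(3−24)≡19=t (all mod 26).

violet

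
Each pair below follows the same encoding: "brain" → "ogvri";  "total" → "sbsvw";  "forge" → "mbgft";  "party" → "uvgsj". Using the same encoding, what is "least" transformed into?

b(1)→o(14) and r(17)→g(6) fit y≡19x+21 (mod 26); the inverse of 19 mod 26 is 11. Each letter's alphabet position (a=0..z=25) is mapped through 19·x+21 mod 26 — an affine cipher.
Applying it to least: l(11)→19·11+21≡22=w; e(4)→19·4+21≡19=t; a(0)→19·0+21≡21=v; s(18)→19·18+21≡25=z; t(19)→19·19+21≡18=s (all mod 26).

wtvzs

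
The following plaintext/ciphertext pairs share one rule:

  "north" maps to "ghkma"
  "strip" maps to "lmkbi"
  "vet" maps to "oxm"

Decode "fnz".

mug

This is a Caesar cipher with shift 19.
Reversing it on fnz: f−19=m, n−19=u, z−19=g.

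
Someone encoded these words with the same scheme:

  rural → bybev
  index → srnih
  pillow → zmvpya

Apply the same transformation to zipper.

jmztov

Shifts by position in rural: pos 0: r→b (+10), pos 1: u→y (+4), pos 2: r→b (+10), pos 3: a→e (+4) — repeating every 2. The shifts repeat in a cycle of length 2: positions 0,1,… shift by +10, +4, then the pattern repeats.
On zipper: z+10=j, i+4=m, p+10=z, p+4=t, e+10=o, r+4=v.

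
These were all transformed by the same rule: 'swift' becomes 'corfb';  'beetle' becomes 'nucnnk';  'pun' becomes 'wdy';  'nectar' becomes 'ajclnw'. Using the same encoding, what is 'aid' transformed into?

mrj

The output letters match the input read backwards, each shifted +9: swift reversed is tfiws. Two steps: reverse the string, then apply a Caesar shift of +9.
On aid: reverse → dia; then shift: d+9=m, i+9=r, a+9=j.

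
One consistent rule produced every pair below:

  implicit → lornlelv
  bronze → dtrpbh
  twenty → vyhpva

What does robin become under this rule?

trdlp

The shift depends on letter class: consonant m→o is +2, but vowel i→l is +3. Two shifts are in play — +3 for a/e/i/o/u, +2 for every other letter.
Applying it to robin: r(cons)+2=t, o(vowel)+3=r, b(cons)+2=d, i(vowel)+3=l, n(cons)+2=p.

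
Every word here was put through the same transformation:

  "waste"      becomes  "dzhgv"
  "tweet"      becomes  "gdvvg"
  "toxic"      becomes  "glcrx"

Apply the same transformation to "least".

Each pair mirrors across the alphabet (w↔d, a↔z, s↔h): positions sum to 25. This is the alphabet-reversal cipher (Atbash): a becomes z, b becomes y, etc.
On least: l↔o, e↔v, a↔z, s↔h, t↔g.

ovzhg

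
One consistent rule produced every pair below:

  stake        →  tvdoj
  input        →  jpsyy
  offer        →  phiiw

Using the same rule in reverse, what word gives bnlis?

alien

The shift increases by 1 at each position, starting from +1: 1, 2, 3, ….
Undoing it on bnlis: b−1=a, n−2=l, l−3=i, i−4=e, s−5=n.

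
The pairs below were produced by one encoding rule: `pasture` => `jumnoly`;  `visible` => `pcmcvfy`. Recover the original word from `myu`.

Compare letters: p→j is +20, a→u is +20, s→m is +20 — a constant shift. Each letter is shifted forward by 20 in the alphabet (a Caesar shift of +20).
Reversing it on myu: m−20=s, y−20=e, u−20=a.

sea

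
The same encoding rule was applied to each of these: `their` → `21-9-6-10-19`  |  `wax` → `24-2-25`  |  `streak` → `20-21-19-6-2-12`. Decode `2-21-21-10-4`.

The number is (letter's place in the alphabet, a=1) + 1.
Reversing it on 2-21-21-10-4: 2→(2−1)÷1=1=a, 21→(21−1)÷1=20=t, 21→(21−1)÷1=20=t, 10→(10−1)÷1=9=i, 4→(4−1)÷1=3=c.

attic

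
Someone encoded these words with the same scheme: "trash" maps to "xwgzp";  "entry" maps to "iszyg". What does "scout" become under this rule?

whubb

In trash: t→x is +4, r→w is +5, a→g is +6, s→z is +7 — the shift increases by 1 each position. Letter i (0-indexed) is shifted by i+4, so successive shifts are 4, 5, 6, ….
Applying it to scout: s+4=w, c+5=h, o+6=u, u+7=b, t+8=b.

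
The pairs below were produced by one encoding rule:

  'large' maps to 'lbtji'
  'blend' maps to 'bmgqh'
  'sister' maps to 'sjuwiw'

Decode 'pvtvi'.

purse

In large: l→l is +0, a→b is +1, r→t is +2, g→j is +3 — the shift increases by 1 each position. Letter i (0-indexed) is shifted by i+0, so successive shifts are 0, 1, 2, ….
Undoing it on pvtvi: p−0=p, v−1=u, t−2=r, v−3=s, i−4=e.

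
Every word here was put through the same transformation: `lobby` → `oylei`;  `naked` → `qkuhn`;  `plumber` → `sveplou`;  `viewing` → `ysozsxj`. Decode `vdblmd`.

Shifts by position in lobby: pos 0: l→o (+3), pos 1: o→y (+10), pos 2: b→l (+10), pos 3: b→e (+3), pos 4: y→i (+10) — repeating every 3. The shifts repeat in a cycle of length 3: positions 0,1,… shift by +3, +10, +10, then the pattern repeats.
Reversing it on vdblmd: v−3=s, d−10=t, b−10=r, l−3=i, m−10=c, d−10=t.

strict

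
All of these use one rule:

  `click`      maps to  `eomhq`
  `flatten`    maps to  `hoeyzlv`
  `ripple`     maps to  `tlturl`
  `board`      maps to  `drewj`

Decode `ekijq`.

cheek

In click: c→e is +2, l→o is +3, i→m is +4, c→h is +5 — the shift increases by 1 each position. The shift increases by 1 at each position, starting from +2: 2, 3, 4, ….
Decoding ekijq: e−2=c, k−3=h, i−4=e, j−5=e, q−6=k.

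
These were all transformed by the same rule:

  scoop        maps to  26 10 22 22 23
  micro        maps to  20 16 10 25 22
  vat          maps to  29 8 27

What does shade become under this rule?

s is letter #19 and maps to 26: an offset of 7. Letters become their 1-based position plus 7 (so a→8, b→9, …).
Applying it to shade: s=19→26, h=8→15, a=1→8, d=4→11, e=5→12.

26 15 8 11 12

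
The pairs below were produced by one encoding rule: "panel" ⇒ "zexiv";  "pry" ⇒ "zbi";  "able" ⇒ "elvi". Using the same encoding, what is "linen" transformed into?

vmxix

The shift depends on letter class: consonant p→z is +10, but vowel a→e is +4. The rule splits by letter class: vowels +4, consonants +10.
Applying it to linen: l(cons)+10=v, i(vowel)+4=m, n(cons)+10=x, e(vowel)+4=i, n(cons)+10=x.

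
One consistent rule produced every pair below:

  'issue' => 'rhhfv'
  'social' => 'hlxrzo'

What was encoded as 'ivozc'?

Each pair mirrors across the alphabet (i↔r, s↔h, s↔h): positions sum to 25. This is the alphabet-reversal cipher (Atbash): a becomes z, b becomes y, etc.
Reversing it on ivozc: i↔r, v↔e, o↔l, z↔a, c↔x.

relax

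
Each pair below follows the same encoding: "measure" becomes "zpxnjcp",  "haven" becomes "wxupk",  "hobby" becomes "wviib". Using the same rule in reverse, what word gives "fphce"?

m(12)→z(25) and e(4)→p(15) fit y≡11x+23 (mod 26); the inverse of 11 mod 26 is 19. This is an affine cipher: with a=0,…,z=25, each position x becomes (11x+23) mod 26.
Undoing it on fphce: f(5)→19·(5−23)≡22=w; p(15)→19·(15−23)≡4=e; h(7)→19·(7−23)≡8=i; c(2)→19·(2−23)≡17=r; e(4)→19·(4−23)≡3=d (all mod 26).

weird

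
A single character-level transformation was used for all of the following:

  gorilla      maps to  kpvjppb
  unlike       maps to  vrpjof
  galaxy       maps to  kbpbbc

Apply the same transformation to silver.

The shift depends on letter class: consonant g→k is +4, but vowel o→p is +1. The rule splits by letter class: vowels +1, consonants +4.
Applying it to silver: s(cons)+4=w, i(vowel)+1=j, l(cons)+4=p, v(cons)+4=z, e(vowel)+1=f, r(cons)+4=v.

wjpzfv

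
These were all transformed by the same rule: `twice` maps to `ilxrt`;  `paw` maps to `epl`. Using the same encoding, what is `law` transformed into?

apl

Compare letters: t→i is +15, w→l is +15, i→x is +15 — a constant shift. It's a constant shift of +15 (ROT15).
Applying it to law: l+15=a, a+15=p, w+15=l.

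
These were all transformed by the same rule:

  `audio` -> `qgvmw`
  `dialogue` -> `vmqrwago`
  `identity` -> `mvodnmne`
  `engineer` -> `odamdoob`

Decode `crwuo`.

a(0)→q(16) and u(20)→g(6) fit y≡19x+16 (mod 26); the inverse of 19 mod 26 is 11. This is an affine cipher: with a=0,…,z=25, each position x becomes (19x+16) mod 26.
Decoding crwuo: c(2)→11·(2−16)≡2=c; r(17)→11·(17−16)≡11=l; w(22)→11·(22−16)≡14=o; u(20)→11·(20−16)≡18=s; o(14)→11·(14−16)≡4=e (all mod 26).

close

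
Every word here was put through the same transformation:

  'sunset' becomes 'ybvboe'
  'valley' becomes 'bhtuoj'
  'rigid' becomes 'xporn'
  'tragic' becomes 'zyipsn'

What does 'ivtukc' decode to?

collar

Each letter shifts forward by (position + 6), i.e. 6, 7, 8, … — the shift grows by one for each successive letter.
Decoding ivtukc: i−6=c, v−7=o, t−8=l, u−9=l, k−10=a, c−11=r.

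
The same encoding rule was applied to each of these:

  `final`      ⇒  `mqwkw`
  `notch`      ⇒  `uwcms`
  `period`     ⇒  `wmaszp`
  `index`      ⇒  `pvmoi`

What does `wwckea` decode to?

potato

Each letter shifts forward by (position + 7), i.e. 7, 8, 9, … — the shift grows by one for each successive letter.
Decoding wwckea: w−7=p, w−8=o, c−9=t, k−10=a, e−11=t, a−12=o.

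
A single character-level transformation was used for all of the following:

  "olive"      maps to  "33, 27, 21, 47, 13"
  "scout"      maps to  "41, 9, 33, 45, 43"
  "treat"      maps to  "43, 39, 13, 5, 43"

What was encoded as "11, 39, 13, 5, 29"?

dream

o(#15)→33 and l(#12)→27: differences scale by 2, so n = 2·pos + 3. The formula is n = 2×(alphabet index, a=1) + 3.
Reversing it on 11, 39, 13, 5, 29: 11→(11−3)÷2=4=d, 39→(39−3)÷2=18=r, 13→(13−3)÷2=5=e, 5→(5−3)÷2=1=a, 29→(29−3)÷2=13=m.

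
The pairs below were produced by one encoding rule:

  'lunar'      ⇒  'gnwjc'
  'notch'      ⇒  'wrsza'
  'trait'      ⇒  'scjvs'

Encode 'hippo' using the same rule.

Each letter's alphabet position (a=0..z=25) is mapped through 21·x+9 mod 26 — an affine cipher.
On hippo: h(7)→21·7+9≡0=a; i(8)→21·8+9≡21=v; p(15)→21·15+9≡12=m; p(15)→21·15+9≡12=m; o(14)→21·14+9≡17=r (all mod 26).

avmmr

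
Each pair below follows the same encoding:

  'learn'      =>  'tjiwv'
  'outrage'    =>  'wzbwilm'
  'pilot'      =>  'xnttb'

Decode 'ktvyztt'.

Shifts by position in learn: pos 0: l→t (+8), pos 1: e→j (+5), pos 2: a→i (+8), pos 3: r→w (+5) — repeating every 2. The shifts repeat in a cycle of length 2: positions 0,1,… shift by +8, +5, then the pattern repeats.
Reversing it on ktvyztt: k−8=c, t−5=o, v−8=n, y−5=t, z−8=r, t−5=o, t−8=l.

control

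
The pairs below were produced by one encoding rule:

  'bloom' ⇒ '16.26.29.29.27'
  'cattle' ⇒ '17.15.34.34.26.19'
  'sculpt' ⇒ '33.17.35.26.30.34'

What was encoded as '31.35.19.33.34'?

quest

b is letter #2 and maps to 16: an offset of 14. Letters become their 1-based position plus 14 (so a→15, b→16, …).
Reversing it on 31.35.19.33.34: 31→(31−14)÷1=17=q, 35→(35−14)÷1=21=u, 19→(19−14)÷1=5=e, 33→(33−14)÷1=19=s, 34→(34−14)÷1=20=t.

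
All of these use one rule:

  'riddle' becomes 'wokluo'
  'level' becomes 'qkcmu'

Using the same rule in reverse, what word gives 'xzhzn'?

Letter i (0-indexed) is shifted by i+5, so successive shifts are 5, 6, 7, ….
Undoing it on xzhzn: x−5=s, z−6=t, h−7=a, z−8=r, n−9=e.

stare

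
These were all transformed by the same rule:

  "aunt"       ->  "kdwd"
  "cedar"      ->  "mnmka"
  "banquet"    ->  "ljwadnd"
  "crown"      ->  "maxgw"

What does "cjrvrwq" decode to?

sailing

Shifts by position in aunt: pos 0: a→k (+10), pos 1: u→d (+9), pos 2: n→w (+9), pos 3: t→d (+10) — repeating every 3. It's a Vigenère-style cipher with numeric key [10,9,9]: position i shifts by key[i mod 3].
Decoding cjrvrwq: c−10=s, j−9=a, r−9=i, v−10=l, r−9=i, w−9=n, q−10=g.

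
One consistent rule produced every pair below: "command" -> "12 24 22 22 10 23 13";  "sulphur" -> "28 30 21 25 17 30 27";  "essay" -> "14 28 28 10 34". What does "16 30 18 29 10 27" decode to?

guitar

Letters become their 1-based position plus 9 (so a→10, b→11, …).
Decoding 16 30 18 29 10 27: 16→(16−9)÷1=7=g, 30→(30−9)÷1=21=u, 18→(18−9)÷1=9=i, 29→(29−9)÷1=20=t, 10→(10−9)÷1=1=a, 27→(27−9)÷1=18=r.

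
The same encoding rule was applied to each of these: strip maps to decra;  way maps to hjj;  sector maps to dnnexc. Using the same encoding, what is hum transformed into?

sdx

The shift depends on letter class: consonant s→d is +11, but vowel i→r is +9. Two shifts are in play — +9 for a/e/i/o/u, +11 for every other letter.
For hum: h(cons)+11=s, u(vowel)+9=d, m(cons)+11=x.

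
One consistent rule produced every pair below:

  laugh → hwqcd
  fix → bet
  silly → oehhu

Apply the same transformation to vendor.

Compare letters: l→h is +22, a→w is +22, u→q is +22 — a constant shift. This is a Caesar cipher with shift 22.
Applying it to vendor: v+22=r, e+22=a, n+22=j, d+22=z, o+22=k, r+22=n.

rajzkn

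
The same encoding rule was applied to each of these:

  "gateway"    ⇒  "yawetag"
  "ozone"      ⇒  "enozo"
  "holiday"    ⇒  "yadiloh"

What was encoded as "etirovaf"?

The output letters match the input read backwards: gateway reversed is yawetag. It's just the letters in reverse order.
Undoing it on etirovaf: then reverse → favorite.

favorite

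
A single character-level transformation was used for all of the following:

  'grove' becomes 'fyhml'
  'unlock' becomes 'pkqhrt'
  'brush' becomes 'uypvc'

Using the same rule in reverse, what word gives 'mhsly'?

voter

Treating letters as 0–25, the rule is x ↦ 23x + 23 (mod 26).
Reversing it on mhsly: m(12)→17·(12−23)≡21=v; h(7)→17·(7−23)≡14=o; s(18)→17·(18−23)≡19=t; l(11)→17·(11−23)≡4=e; y(24)→17·(24−23)≡17=r (all mod 26).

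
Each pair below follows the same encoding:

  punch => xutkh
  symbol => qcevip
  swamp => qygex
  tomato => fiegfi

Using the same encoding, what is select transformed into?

This is an affine cipher: with a=0,…,z=25, each position x becomes (15x+6) mod 26.
Applying it to select: s(18)→15·18+6≡16=q; e(4)→15·4+6≡14=o; l(11)→15·11+6≡15=p; e(4)→15·4+6≡14=o; c(2)→15·2+6≡10=k; t(19)→15·19+6≡5=f (all mod 26).

qopokf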